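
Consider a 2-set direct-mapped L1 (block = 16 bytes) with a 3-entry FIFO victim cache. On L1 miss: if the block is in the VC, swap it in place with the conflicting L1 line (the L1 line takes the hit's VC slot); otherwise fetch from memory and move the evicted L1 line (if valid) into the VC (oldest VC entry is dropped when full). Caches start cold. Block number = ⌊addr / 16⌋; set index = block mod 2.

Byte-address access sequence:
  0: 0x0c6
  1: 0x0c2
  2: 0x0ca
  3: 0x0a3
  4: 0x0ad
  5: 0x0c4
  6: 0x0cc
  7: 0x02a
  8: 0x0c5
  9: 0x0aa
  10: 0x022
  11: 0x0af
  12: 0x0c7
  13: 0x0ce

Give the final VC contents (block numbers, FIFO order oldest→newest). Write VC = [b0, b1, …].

VC = [10, 2]

#0 0xc6→b12/s0 MISS; vc=[]
#1 0xc2→b12/s0 L1-HIT; vc=[]
#2 0xca→b12/s0 L1-HIT; vc=[]
#3 0xa3→b10/s0 MISS; vc=[12]
#4 0xad→b10/s0 L1-HIT; vc=[12]
#5 0xc4→b12/s0 VC-HIT; vc=[10]
#6 0xcc→b12/s0 L1-HIT; vc=[10]
#7 0x2a→b2/s0 MISS; vc=[10,12]
#8 0xc5→b12/s0 VC-HIT; vc=[10,2]
#9 0xaa→b10/s0 VC-HIT; vc=[12,2]
#10 0x22→b2/s0 VC-HIT; vc=[12,10]
#11 0xaf→b10/s0 VC-HIT; vc=[12,2]
#12 0xc7→b12/s0 VC-HIT; vc=[10,2]
#13 0xce→b12/s0 L1-HIT; vc=[10,2]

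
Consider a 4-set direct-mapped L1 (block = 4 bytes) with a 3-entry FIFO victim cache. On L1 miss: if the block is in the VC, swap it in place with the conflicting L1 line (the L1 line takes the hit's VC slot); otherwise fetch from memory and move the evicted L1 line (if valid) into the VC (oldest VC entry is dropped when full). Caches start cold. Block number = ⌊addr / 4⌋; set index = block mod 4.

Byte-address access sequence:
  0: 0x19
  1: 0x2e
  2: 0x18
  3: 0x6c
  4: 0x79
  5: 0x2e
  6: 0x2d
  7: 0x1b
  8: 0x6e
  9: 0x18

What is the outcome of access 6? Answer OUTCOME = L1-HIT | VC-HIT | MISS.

  [0] addr=0x19 blk=6 s=2: MISS | VC []
  [1] addr=0x2e blk=11 s=3: MISS | VC []
  [2] addr=0x18 blk=6 s=2: L1-HIT | VC []
  [3] addr=0x6c blk=27 s=3: MISS | VC [11]
  [4] addr=0x79 blk=30 s=2: MISS | VC [11, 6]
  [5] addr=0x2e blk=11 s=3: VC-HIT | VC [27, 6]
  [6] addr=0x2d blk=11 s=3: L1-HIT | VC [27, 6]
  [7] addr=0x1b blk=6 s=2: VC-HIT | VC [27, 30]
  [8] addr=0x6e blk=27 s=3: VC-HIT | VC [11, 30]
  [9] addr=0x18 blk=6 s=2: L1-HIT | VC [11, 30]

OUTCOME = L1-HIT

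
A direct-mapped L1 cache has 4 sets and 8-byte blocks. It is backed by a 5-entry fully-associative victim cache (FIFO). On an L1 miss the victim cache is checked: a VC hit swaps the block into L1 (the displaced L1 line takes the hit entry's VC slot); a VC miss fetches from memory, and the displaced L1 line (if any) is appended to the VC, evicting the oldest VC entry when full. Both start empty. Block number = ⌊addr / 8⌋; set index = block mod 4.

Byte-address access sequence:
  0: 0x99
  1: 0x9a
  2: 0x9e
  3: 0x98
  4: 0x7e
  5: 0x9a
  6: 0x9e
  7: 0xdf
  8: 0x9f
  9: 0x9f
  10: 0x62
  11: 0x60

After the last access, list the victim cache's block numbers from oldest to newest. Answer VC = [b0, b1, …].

VC = [15, 27]

0: 0x99 (blk 19, set 3) → MISS  vc=[]
1: 0x9a (blk 19, set 3) → L1-HIT  vc=[]
2: 0x9e (blk 19, set 3) → L1-HIT  vc=[]
3: 0x98 (blk 19, set 3) → L1-HIT  vc=[]
4: 0x7e (blk 15, set 3) → MISS  vc=[19]
5: 0x9a (blk 19, set 3) → VC-HIT  vc=[15]
6: 0x9e (blk 19, set 3) → L1-HIT  vc=[15]
7: 0xdf (blk 27, set 3) → MISS  vc=[15, 19]
8: 0x9f (blk 19, set 3) → VC-HIT  vc=[15, 27]
9: 0x9f (blk 19, set 3) → L1-HIT  vc=[15, 27]
10: 0x62 (blk 12, set 0) → MISS  vc=[15, 27]
11: 0x60 (blk 12, set 0) → L1-HIT  vc=[15, 27]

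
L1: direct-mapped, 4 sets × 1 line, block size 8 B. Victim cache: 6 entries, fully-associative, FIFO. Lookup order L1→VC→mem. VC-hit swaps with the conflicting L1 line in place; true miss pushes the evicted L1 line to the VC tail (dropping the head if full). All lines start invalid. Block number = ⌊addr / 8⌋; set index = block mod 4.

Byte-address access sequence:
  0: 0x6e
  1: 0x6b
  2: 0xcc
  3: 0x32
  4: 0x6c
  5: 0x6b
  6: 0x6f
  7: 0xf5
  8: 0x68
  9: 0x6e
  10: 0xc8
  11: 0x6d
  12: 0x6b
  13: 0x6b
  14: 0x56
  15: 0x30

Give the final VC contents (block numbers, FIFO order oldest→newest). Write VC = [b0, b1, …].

#0 0x6e→b13/s1 MISS; vc=[]
#1 0x6b→b13/s1 L1-HIT; vc=[]
#2 0xcc→b25/s1 MISS; vc=[13]
#3 0x32→b6/s2 MISS; vc=[13]
#4 0x6c→b13/s1 VC-HIT; vc=[25]
#5 0x6b→b13/s1 L1-HIT; vc=[25]
#6 0x6f→b13/s1 L1-HIT; vc=[25]
#7 0xf5→b30/s2 MISS; vc=[25,6]
#8 0x68→b13/s1 L1-HIT; vc=[25,6]
#9 0x6e→b13/s1 L1-HIT; vc=[25,6]
#10 0xc8→b25/s1 VC-HIT; vc=[13,6]
#11 0x6d→b13/s1 VC-HIT; vc=[25,6]
#12 0x6b→b13/s1 L1-HIT; vc=[25,6]
#13 0x6b→b13/s1 L1-HIT; vc=[25,6]
#14 0x56→b10/s2 MISS; vc=[25,6,30]
#15 0x30→b6/s2 VC-HIT; vc=[25,10,30]

VC = [25, 10, 30]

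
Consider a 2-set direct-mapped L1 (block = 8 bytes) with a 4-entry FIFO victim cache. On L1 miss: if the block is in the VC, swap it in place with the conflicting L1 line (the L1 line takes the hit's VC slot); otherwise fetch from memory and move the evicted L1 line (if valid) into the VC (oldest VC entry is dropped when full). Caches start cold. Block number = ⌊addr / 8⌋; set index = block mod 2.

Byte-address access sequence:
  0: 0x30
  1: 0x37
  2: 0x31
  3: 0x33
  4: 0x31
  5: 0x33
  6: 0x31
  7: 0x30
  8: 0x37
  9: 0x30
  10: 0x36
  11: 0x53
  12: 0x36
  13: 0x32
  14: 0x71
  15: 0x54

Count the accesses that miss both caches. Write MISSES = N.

MISSES = 3

  [0] addr=0x30 blk=6 s=0: MISS | VC []
  [1] addr=0x37 blk=6 s=0: L1-HIT | VC []
  [2] addr=0x31 blk=6 s=0: L1-HIT | VC []
  [3] addr=0x33 blk=6 s=0: L1-HIT | VC []
  [4] addr=0x31 blk=6 s=0: L1-HIT | VC []
  [5] addr=0x33 blk=6 s=0: L1-HIT | VC []
  [6] addr=0x31 blk=6 s=0: L1-HIT | VC []
  [7] addr=0x30 blk=6 s=0: L1-HIT | VC []
  [8] addr=0x37 blk=6 s=0: L1-HIT | VC []
  [9] addr=0x30 blk=6 s=0: L1-HIT | VC []
  [10] addr=0x36 blk=6 s=0: L1-HIT | VC []
  [11] addr=0x53 blk=10 s=0: MISS | VC [6]
  [12] addr=0x36 blk=6 s=0: VC-HIT | VC [10]
  [13] addr=0x32 blk=6 s=0: L1-HIT | VC [10]
  [14] addr=0x71 blk=14 s=0: MISS | VC [10, 6]
  [15] addr=0x54 blk=10 s=0: VC-HIT | VC [14, 6]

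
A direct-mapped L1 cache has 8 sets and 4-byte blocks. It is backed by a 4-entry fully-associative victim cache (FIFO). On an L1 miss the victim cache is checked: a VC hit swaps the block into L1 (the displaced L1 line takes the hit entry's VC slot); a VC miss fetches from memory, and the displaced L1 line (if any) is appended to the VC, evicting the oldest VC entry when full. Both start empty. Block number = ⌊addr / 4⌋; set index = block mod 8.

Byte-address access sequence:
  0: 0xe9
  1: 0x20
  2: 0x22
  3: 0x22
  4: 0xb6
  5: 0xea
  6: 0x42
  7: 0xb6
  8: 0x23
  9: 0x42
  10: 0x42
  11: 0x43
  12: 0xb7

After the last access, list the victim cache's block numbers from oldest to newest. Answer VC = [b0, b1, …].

  [0] addr=0xe9 blk=58 s=2: MISS | VC []
  [1] addr=0x20 blk=8 s=0: MISS | VC []
  [2] addr=0x22 blk=8 s=0: L1-HIT | VC []
  [3] addr=0x22 blk=8 s=0: L1-HIT | VC []
  [4] addr=0xb6 blk=45 s=5: MISS | VC []
  [5] addr=0xea blk=58 s=2: L1-HIT | VC []
  [6] addr=0x42 blk=16 s=0: MISS | VC [8]
  [7] addr=0xb6 blk=45 s=5: L1-HIT | VC [8]
  [8] addr=0x23 blk=8 s=0: VC-HIT | VC [16]
  [9] addr=0x42 blk=16 s=0: VC-HIT | VC [8]
  [10] addr=0x42 blk=16 s=0: L1-HIT | VC [8]
  [11] addr=0x43 blk=16 s=0: L1-HIT | VC [8]
  [12] addr=0xb7 blk=45 s=5: L1-HIT | VC [8]

VC = [8]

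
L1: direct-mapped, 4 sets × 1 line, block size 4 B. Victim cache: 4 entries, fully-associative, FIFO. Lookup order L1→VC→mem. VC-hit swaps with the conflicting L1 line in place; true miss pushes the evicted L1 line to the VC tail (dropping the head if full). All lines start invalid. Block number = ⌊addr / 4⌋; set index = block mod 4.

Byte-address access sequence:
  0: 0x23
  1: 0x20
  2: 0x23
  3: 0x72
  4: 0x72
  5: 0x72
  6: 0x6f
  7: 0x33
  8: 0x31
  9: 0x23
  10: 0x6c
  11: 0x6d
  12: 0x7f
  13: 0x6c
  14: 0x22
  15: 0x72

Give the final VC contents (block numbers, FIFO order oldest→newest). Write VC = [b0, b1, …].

VC = [12, 8, 31]

0: 0x23 (blk 8, set 0) → MISS  vc=[]
1: 0x20 (blk 8, set 0) → L1-HIT  vc=[]
2: 0x23 (blk 8, set 0) → L1-HIT  vc=[]
3: 0x72 (blk 28, set 0) → MISS  vc=[8]
4: 0x72 (blk 28, set 0) → L1-HIT  vc=[8]
5: 0x72 (blk 28, set 0) → L1-HIT  vc=[8]
6: 0x6f (blk 27, set 3) → MISS  vc=[8]
7: 0x33 (blk 12, set 0) → MISS  vc=[8, 28]
8: 0x31 (blk 12, set 0) → L1-HIT  vc=[8, 28]
9: 0x23 (blk 8, set 0) → VC-HIT  vc=[12, 28]
10: 0x6c (blk 27, set 3) → L1-HIT  vc=[12, 28]
11: 0x6d (blk 27, set 3) → L1-HIT  vc=[12, 28]
12: 0x7f (blk 31, set 3) → MISS  vc=[12, 28, 27]
13: 0x6c (blk 27, set 3) → VC-HIT  vc=[12, 28, 31]
14: 0x22 (blk 8, set 0) → L1-HIT  vc=[12, 28, 31]
15: 0x72 (blk 28, set 0) → VC-HIT  vc=[12, 8, 31]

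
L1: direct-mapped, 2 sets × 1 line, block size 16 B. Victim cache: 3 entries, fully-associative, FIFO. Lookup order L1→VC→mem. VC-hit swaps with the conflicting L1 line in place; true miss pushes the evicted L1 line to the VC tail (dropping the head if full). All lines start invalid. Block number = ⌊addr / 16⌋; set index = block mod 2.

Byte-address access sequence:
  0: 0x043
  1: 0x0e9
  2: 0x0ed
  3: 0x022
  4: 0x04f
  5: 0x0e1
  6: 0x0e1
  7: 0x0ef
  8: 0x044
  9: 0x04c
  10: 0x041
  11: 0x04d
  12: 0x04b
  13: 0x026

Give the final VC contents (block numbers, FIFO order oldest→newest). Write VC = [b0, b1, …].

VC = [4, 14]

#0 0x43→b4/s0 MISS; vc=[]
#1 0xe9→b14/s0 MISS; vc=[4]
#2 0xed→b14/s0 L1-HIT; vc=[4]
#3 0x22→b2/s0 MISS; vc=[4,14]
#4 0x4f→b4/s0 VC-HIT; vc=[2,14]
#5 0xe1→b14/s0 VC-HIT; vc=[2,4]
#6 0xe1→b14/s0 L1-HIT; vc=[2,4]
#7 0xef→b14/s0 L1-HIT; vc=[2,4]
#8 0x44→b4/s0 VC-HIT; vc=[2,14]
#9 0x4c→b4/s0 L1-HIT; vc=[2,14]
#10 0x41→b4/s0 L1-HIT; vc=[2,14]
#11 0x4d→b4/s0 L1-HIT; vc=[2,14]
#12 0x4b→b4/s0 L1-HIT; vc=[2,14]
#13 0x26→b2/s0 VC-HIT; vc=[4,14]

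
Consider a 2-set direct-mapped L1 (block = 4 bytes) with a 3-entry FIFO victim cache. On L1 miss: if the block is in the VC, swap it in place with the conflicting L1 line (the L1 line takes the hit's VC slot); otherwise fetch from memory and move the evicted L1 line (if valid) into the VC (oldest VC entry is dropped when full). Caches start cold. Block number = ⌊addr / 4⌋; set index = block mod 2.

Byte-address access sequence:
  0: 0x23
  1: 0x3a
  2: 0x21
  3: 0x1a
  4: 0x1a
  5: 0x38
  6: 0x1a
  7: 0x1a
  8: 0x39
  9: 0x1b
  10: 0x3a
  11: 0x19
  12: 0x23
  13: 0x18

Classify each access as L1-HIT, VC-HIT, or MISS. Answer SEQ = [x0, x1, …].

  [0] addr=0x23 blk=8 s=0: MISS | VC []
  [1] addr=0x3a blk=14 s=0: MISS | VC [8]
  [2] addr=0x21 blk=8 s=0: VC-HIT | VC [14]
  [3] addr=0x1a blk=6 s=0: MISS | VC [14, 8]
  [4] addr=0x1a blk=6 s=0: L1-HIT | VC [14, 8]
  [5] addr=0x38 blk=14 s=0: VC-HIT | VC [6, 8]
  [6] addr=0x1a blk=6 s=0: VC-HIT | VC [14, 8]
  [7] addr=0x1a blk=6 s=0: L1-HIT | VC [14, 8]
  [8] addr=0x39 blk=14 s=0: VC-HIT | VC [6, 8]
  [9] addr=0x1b blk=6 s=0: VC-HIT | VC [14, 8]
  [10] addr=0x3a blk=14 s=0: VC-HIT | VC [6, 8]
  [11] addr=0x19 blk=6 s=0: VC-HIT | VC [14, 8]
  [12] addr=0x23 blk=8 s=0: VC-HIT | VC [14, 6]
  [13] addr=0x18 blk=6 s=0: VC-HIT | VC [14, 8]

SEQ = [MISS, MISS, VC-HIT, MISS, L1-HIT, VC-HIT, VC-HIT, L1-HIT, VC-HIT, VC-HIT, VC-HIT, VC-HIT, VC-HIT, VC-HIT]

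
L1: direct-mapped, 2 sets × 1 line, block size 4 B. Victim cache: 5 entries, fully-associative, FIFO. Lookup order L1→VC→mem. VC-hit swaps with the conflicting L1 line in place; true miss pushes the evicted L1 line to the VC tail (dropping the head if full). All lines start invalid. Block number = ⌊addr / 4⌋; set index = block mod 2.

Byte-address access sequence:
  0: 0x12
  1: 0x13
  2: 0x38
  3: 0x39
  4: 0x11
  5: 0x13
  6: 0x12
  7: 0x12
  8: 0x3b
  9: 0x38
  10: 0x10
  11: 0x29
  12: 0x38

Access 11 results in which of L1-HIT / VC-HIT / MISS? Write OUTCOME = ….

OUTCOME = MISS

  [0] addr=0x12 blk=4 s=0: MISS | VC []
  [1] addr=0x13 blk=4 s=0: L1-HIT | VC []
  [2] addr=0x38 blk=14 s=0: MISS | VC [4]
  [3] addr=0x39 blk=14 s=0: L1-HIT | VC [4]
  [4] addr=0x11 blk=4 s=0: VC-HIT | VC [14]
  [5] addr=0x13 blk=4 s=0: L1-HIT | VC [14]
  [6] addr=0x12 blk=4 s=0: L1-HIT | VC [14]
  [7] addr=0x12 blk=4 s=0: L1-HIT | VC [14]
  [8] addr=0x3b blk=14 s=0: VC-HIT | VC [4]
  [9] addr=0x38 blk=14 s=0: L1-HIT | VC [4]
  [10] addr=0x10 blk=4 s=0: VC-HIT | VC [14]
  [11] addr=0x29 blk=10 s=0: MISS | VC [14, 4]
  [12] addr=0x38 blk=14 s=0: VC-HIT | VC [10, 4]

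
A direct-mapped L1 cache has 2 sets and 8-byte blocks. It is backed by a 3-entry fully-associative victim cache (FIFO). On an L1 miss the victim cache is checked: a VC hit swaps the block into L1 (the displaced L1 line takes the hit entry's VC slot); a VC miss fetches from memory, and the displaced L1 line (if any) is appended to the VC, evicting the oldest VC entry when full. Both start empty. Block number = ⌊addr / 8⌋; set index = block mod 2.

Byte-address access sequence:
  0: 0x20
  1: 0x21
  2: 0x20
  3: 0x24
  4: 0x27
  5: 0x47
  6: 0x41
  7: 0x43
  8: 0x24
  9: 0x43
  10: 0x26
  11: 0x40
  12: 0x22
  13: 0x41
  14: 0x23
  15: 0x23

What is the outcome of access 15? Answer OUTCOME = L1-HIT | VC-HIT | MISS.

OUTCOME = L1-HIT

0: 0x20 (blk 4, set 0) → MISS  vc=[]
1: 0x21 (blk 4, set 0) → L1-HIT  vc=[]
2: 0x20 (blk 4, set 0) → L1-HIT  vc=[]
3: 0x24 (blk 4, set 0) → L1-HIT  vc=[]
4: 0x27 (blk 4, set 0) → L1-HIT  vc=[]
5: 0x47 (blk 8, set 0) → MISS  vc=[4]
6: 0x41 (blk 8, set 0) → L1-HIT  vc=[4]
7: 0x43 (blk 8, set 0) → L1-HIT  vc=[4]
8: 0x24 (blk 4, set 0) → VC-HIT  vc=[8]
9: 0x43 (blk 8, set 0) → VC-HIT  vc=[4]
10: 0x26 (blk 4, set 0) → VC-HIT  vc=[8]
11: 0x40 (blk 8, set 0) → VC-HIT  vc=[4]
12: 0x22 (blk 4, set 0) → VC-HIT  vc=[8]
13: 0x41 (blk 8, set 0) → VC-HIT  vc=[4]
14: 0x23 (blk 4, set 0) → VC-HIT  vc=[8]
15: 0x23 (blk 4, set 0) → L1-HIT  vc=[8]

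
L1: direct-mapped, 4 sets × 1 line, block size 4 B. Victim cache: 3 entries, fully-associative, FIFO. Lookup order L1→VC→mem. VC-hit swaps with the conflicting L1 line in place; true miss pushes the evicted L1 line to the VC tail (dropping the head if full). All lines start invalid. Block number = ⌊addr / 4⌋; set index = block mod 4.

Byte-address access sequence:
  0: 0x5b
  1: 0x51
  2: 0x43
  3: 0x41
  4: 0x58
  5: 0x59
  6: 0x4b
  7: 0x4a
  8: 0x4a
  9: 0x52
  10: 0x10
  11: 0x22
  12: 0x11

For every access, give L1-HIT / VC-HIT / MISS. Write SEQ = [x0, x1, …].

SEQ = [MISS, MISS, MISS, L1-HIT, L1-HIT, L1-HIT, MISS, L1-HIT, L1-HIT, VC-HIT, MISS, MISS, VC-HIT]

  [0] addr=0x5b blk=22 s=2: MISS | VC []
  [1] addr=0x51 blk=20 s=0: MISS | VC []
  [2] addr=0x43 blk=16 s=0: MISS | VC [20]
  [3] addr=0x41 blk=16 s=0: L1-HIT | VC [20]
  [4] addr=0x58 blk=22 s=2: L1-HIT | VC [20]
  [5] addr=0x59 blk=22 s=2: L1-HIT | VC [20]
  [6] addr=0x4b blk=18 s=2: MISS | VC [20, 22]
  [7] addr=0x4a blk=18 s=2: L1-HIT | VC [20, 22]
  [8] addr=0x4a blk=18 s=2: L1-HIT | VC [20, 22]
  [9] addr=0x52 blk=20 s=0: VC-HIT | VC [16, 22]
  [10] addr=0x10 blk=4 s=0: MISS | VC [16, 22, 20]
  [11] addr=0x22 blk=8 s=0: MISS | VC [22, 20, 4]
  [12] addr=0x11 blk=4 s=0: VC-HIT | VC [22, 20, 8]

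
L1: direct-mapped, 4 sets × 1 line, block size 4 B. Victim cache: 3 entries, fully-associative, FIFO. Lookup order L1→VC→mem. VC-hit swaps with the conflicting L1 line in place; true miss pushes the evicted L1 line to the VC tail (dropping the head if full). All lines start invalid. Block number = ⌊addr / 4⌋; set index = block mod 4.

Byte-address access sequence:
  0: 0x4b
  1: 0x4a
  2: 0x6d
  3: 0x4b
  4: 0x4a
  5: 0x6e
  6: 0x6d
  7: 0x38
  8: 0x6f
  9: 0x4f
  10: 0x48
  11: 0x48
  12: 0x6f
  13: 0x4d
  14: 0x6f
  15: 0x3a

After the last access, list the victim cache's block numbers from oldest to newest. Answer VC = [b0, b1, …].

VC = [18, 19]

  [0] addr=0x4b blk=18 s=2: MISS | VC []
  [1] addr=0x4a blk=18 s=2: L1-HIT | VC []
  [2] addr=0x6d blk=27 s=3: MISS | VC []
  [3] addr=0x4b blk=18 s=2: L1-HIT | VC []
  [4] addr=0x4a blk=18 s=2: L1-HIT | VC []
  [5] addr=0x6e blk=27 s=3: L1-HIT | VC []
  [6] addr=0x6d blk=27 s=3: L1-HIT | VC []
  [7] addr=0x38 blk=14 s=2: MISS | VC [18]
  [8] addr=0x6f blk=27 s=3: L1-HIT | VC [18]
  [9] addr=0x4f blk=19 s=3: MISS | VC [18, 27]
  [10] addr=0x48 blk=18 s=2: VC-HIT | VC [14, 27]
  [11] addr=0x48 blk=18 s=2: L1-HIT | VC [14, 27]
  [12] addr=0x6f blk=27 s=3: VC-HIT | VC [14, 19]
  [13] addr=0x4d blk=19 s=3: VC-HIT | VC [14, 27]
  [14] addr=0x6f blk=27 s=3: VC-HIT | VC [14, 19]
  [15] addr=0x3a blk=14 s=2: VC-HIT | VC [18, 19]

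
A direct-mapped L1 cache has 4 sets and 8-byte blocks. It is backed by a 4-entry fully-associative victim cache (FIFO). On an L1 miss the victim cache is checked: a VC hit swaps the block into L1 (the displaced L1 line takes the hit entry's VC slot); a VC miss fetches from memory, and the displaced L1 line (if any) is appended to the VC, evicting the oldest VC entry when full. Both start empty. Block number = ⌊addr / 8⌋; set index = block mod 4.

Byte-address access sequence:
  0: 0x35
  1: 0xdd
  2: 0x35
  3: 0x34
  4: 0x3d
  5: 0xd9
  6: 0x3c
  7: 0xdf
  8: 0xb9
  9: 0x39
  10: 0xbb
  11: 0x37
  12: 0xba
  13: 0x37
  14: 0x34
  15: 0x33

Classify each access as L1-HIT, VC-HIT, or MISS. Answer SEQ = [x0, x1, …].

SEQ = [MISS, MISS, L1-HIT, L1-HIT, MISS, VC-HIT, VC-HIT, VC-HIT, MISS, VC-HIT, VC-HIT, L1-HIT, L1-HIT, L1-HIT, L1-HIT, L1-HIT]

#0 0x35→b6/s2 MISS; vc=[]
#1 0xdd→b27/s3 MISS; vc=[]
#2 0x35→b6/s2 L1-HIT; vc=[]
#3 0x34→b6/s2 L1-HIT; vc=[]
#4 0x3d→b7/s3 MISS; vc=[27]
#5 0xd9→b27/s3 VC-HIT; vc=[7]
#6 0x3c→b7/s3 VC-HIT; vc=[27]
#7 0xdf→b27/s3 VC-HIT; vc=[7]
#8 0xb9→b23/s3 MISS; vc=[7,27]
#9 0x39→b7/s3 VC-HIT; vc=[23,27]
#10 0xbb→b23/s3 VC-HIT; vc=[7,27]
#11 0x37→b6/s2 L1-HIT; vc=[7,27]
#12 0xba→b23/s3 L1-HIT; vc=[7,27]
#13 0x37→b6/s2 L1-HIT; vc=[7,27]
#14 0x34→b6/s2 L1-HIT; vc=[7,27]
#15 0x33→b6/s2 L1-HIT; vc=[7,27]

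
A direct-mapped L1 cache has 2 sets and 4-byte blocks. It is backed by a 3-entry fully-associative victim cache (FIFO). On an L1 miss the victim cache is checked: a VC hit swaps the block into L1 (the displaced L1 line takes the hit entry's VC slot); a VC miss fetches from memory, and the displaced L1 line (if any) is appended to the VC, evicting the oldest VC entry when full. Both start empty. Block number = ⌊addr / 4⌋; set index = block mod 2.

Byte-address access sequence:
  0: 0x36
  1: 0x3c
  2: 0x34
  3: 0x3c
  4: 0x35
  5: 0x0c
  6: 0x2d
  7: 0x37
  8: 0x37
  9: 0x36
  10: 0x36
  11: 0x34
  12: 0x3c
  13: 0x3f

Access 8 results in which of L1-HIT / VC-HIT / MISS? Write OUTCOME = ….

  [0] addr=0x36 blk=13 s=1: MISS | VC []
  [1] addr=0x3c blk=15 s=1: MISS | VC [13]
  [2] addr=0x34 blk=13 s=1: VC-HIT | VC [15]
  [3] addr=0x3c blk=15 s=1: VC-HIT | VC [13]
  [4] addr=0x35 blk=13 s=1: VC-HIT | VC [15]
  [5] addr=0xc blk=3 s=1: MISS | VC [15, 13]
  [6] addr=0x2d blk=11 s=1: MISS | VC [15, 13, 3]
  [7] addr=0x37 blk=13 s=1: VC-HIT | VC [15, 11, 3]
  [8] addr=0x37 blk=13 s=1: L1-HIT | VC [15, 11, 3]
  [9] addr=0x36 blk=13 s=1: L1-HIT | VC [15, 11, 3]
  [10] addr=0x36 blk=13 s=1: L1-HIT | VC [15, 11, 3]
  [11] addr=0x34 blk=13 s=1: L1-HIT | VC [15, 11, 3]
  [12] addr=0x3c blk=15 s=1: VC-HIT | VC [13, 11, 3]
  [13] addr=0x3f blk=15 s=1: L1-HIT | VC [13, 11, 3]

OUTCOME = L1-HIT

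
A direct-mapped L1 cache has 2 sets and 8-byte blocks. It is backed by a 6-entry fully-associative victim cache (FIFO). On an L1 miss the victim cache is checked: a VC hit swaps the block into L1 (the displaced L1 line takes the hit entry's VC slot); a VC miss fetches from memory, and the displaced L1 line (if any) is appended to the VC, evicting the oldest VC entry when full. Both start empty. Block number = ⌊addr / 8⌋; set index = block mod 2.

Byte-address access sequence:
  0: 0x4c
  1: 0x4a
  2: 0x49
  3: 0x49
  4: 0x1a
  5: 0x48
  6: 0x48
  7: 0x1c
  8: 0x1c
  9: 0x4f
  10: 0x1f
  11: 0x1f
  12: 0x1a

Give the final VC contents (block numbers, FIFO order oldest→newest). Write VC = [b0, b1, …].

0: 0x4c (blk 9, set 1) → MISS  vc=[]
1: 0x4a (blk 9, set 1) → L1-HIT  vc=[]
2: 0x49 (blk 9, set 1) → L1-HIT  vc=[]
3: 0x49 (blk 9, set 1) → L1-HIT  vc=[]
4: 0x1a (blk 3, set 1) → MISS  vc=[9]
5: 0x48 (blk 9, set 1) → VC-HIT  vc=[3]
6: 0x48 (blk 9, set 1) → L1-HIT  vc=[3]
7: 0x1c (blk 3, set 1) → VC-HIT  vc=[9]
8: 0x1c (blk 3, set 1) → L1-HIT  vc=[9]
9: 0x4f (blk 9, set 1) → VC-HIT  vc=[3]
10: 0x1f (blk 3, set 1) → VC-HIT  vc=[9]
11: 0x1f (blk 3, set 1) → L1-HIT  vc=[9]
12: 0x1a (blk 3, set 1) → L1-HIT  vc=[9]

VC = [9]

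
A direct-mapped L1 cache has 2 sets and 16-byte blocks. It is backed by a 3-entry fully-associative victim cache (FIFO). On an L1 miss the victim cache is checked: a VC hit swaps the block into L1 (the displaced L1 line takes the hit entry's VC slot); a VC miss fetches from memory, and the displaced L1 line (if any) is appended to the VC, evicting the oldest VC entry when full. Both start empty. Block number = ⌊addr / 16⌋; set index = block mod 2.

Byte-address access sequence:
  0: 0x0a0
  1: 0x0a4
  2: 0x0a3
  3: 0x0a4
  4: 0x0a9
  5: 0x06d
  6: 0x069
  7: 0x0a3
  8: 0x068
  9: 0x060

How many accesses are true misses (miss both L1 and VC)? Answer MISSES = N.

MISSES = 2

0: 0xa0 (blk 10, set 0) → MISS  vc=[]
1: 0xa4 (blk 10, set 0) → L1-HIT  vc=[]
2: 0xa3 (blk 10, set 0) → L1-HIT  vc=[]
3: 0xa4 (blk 10, set 0) → L1-HIT  vc=[]
4: 0xa9 (blk 10, set 0) → L1-HIT  vc=[]
5: 0x6d (blk 6, set 0) → MISS  vc=[10]
6: 0x69 (blk 6, set 0) → L1-HIT  vc=[10]
7: 0xa3 (blk 10, set 0) → VC-HIT  vc=[6]
8: 0x68 (blk 6, set 0) → VC-HIT  vc=[10]
9: 0x60 (blk 6, set 0) → L1-HIT  vc=[10]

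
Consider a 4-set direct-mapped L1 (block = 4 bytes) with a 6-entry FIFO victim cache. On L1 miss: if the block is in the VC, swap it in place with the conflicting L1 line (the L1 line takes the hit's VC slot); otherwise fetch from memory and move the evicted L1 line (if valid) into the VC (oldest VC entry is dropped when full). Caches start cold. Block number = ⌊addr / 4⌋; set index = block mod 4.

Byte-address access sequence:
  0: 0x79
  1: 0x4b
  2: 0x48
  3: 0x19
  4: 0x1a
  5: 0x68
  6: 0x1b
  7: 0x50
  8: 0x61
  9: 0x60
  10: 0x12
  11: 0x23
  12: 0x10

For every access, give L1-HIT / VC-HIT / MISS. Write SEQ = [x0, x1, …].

SEQ = [MISS, MISS, L1-HIT, MISS, L1-HIT, MISS, VC-HIT, MISS, MISS, L1-HIT, MISS, MISS, VC-HIT]

0: 0x79 (blk 30, set 2) → MISS  vc=[]
1: 0x4b (blk 18, set 2) → MISS  vc=[30]
2: 0x48 (blk 18, set 2) → L1-HIT  vc=[30]
3: 0x19 (blk 6, set 2) → MISS  vc=[30, 18]
4: 0x1a (blk 6, set 2) → L1-HIT  vc=[30, 18]
5: 0x68 (blk 26, set 2) → MISS  vc=[30, 18, 6]
6: 0x1b (blk 6, set 2) → VC-HIT  vc=[30, 18, 26]
7: 0x50 (blk 20, set 0) → MISS  vc=[30, 18, 26]
8: 0x61 (blk 24, set 0) → MISS  vc=[30, 18, 26, 20]
9: 0x60 (blk 24, set 0) → L1-HIT  vc=[30, 18, 26, 20]
10: 0x12 (blk 4, set 0) → MISS  vc=[30, 18, 26, 20, 24]
11: 0x23 (blk 8, set 0) → MISS  vc=[30, 18, 26, 20, 24, 4]
12: 0x10 (blk 4, set 0) → VC-HIT  vc=[30, 18, 26, 20, 24, 8]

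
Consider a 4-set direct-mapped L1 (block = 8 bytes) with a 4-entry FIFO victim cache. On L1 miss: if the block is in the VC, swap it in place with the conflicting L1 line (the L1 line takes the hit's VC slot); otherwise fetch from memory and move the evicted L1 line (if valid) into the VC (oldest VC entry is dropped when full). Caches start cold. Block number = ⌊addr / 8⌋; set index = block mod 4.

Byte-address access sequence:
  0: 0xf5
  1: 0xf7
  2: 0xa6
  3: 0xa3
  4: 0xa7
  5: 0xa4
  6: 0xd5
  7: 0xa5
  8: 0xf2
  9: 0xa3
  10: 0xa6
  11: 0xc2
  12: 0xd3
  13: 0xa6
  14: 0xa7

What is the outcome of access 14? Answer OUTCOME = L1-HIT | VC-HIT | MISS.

0: 0xf5 (blk 30, set 2) → MISS  vc=[]
1: 0xf7 (blk 30, set 2) → L1-HIT  vc=[]
2: 0xa6 (blk 20, set 0) → MISS  vc=[]
3: 0xa3 (blk 20, set 0) → L1-HIT  vc=[]
4: 0xa7 (blk 20, set 0) → L1-HIT  vc=[]
5: 0xa4 (blk 20, set 0) → L1-HIT  vc=[]
6: 0xd5 (blk 26, set 2) → MISS  vc=[30]
7: 0xa5 (blk 20, set 0) → L1-HIT  vc=[30]
8: 0xf2 (blk 30, set 2) → VC-HIT  vc=[26]
9: 0xa3 (blk 20, set 0) → L1-HIT  vc=[26]
10: 0xa6 (blk 20, set 0) → L1-HIT  vc=[26]
11: 0xc2 (blk 24, set 0) → MISS  vc=[26, 20]
12: 0xd3 (blk 26, set 2) → VC-HIT  vc=[30, 20]
13: 0xa6 (blk 20, set 0) → VC-HIT  vc=[30, 24]
14: 0xa7 (blk 20, set 0) → L1-HIT  vc=[30, 24]

OUTCOME = L1-HIT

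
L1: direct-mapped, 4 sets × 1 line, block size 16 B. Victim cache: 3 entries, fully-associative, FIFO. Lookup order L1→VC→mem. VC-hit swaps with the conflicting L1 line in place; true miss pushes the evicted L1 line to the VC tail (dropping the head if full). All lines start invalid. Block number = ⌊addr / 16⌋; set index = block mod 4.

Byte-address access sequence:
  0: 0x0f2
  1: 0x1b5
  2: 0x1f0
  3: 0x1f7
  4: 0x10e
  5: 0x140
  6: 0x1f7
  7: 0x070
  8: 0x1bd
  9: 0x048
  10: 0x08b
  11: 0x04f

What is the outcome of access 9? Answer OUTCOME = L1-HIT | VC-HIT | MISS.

#0 0xf2→b15/s3 MISS; vc=[]
#1 0x1b5→b27/s3 MISS; vc=[15]
#2 0x1f0→b31/s3 MISS; vc=[15,27]
#3 0x1f7→b31/s3 L1-HIT; vc=[15,27]
#4 0x10e→b16/s0 MISS; vc=[15,27]
#5 0x140→b20/s0 MISS; vc=[15,27,16]
#6 0x1f7→b31/s3 L1-HIT; vc=[15,27,16]
#7 0x70→b7/s3 MISS; vc=[27,16,31]
#8 0x1bd→b27/s3 VC-HIT; vc=[7,16,31]
#9 0x48→b4/s0 MISS; vc=[16,31,20]
#10 0x8b→b8/s0 MISS; vc=[31,20,4]
#11 0x4f→b4/s0 VC-HIT; vc=[31,20,8]

OUTCOME = MISS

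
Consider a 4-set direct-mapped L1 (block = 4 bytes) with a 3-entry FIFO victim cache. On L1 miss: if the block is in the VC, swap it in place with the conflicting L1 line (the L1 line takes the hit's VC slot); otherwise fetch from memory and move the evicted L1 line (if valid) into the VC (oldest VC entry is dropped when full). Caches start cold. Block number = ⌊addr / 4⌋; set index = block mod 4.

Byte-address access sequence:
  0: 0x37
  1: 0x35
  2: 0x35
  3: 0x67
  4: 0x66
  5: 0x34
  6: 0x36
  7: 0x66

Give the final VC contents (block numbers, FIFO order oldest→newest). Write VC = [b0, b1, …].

#0 0x37→b13/s1 MISS; vc=[]
#1 0x35→b13/s1 L1-HIT; vc=[]
#2 0x35→b13/s1 L1-HIT; vc=[]
#3 0x67→b25/s1 MISS; vc=[13]
#4 0x66→b25/s1 L1-HIT; vc=[13]
#5 0x34→b13/s1 VC-HIT; vc=[25]
#6 0x36→b13/s1 L1-HIT; vc=[25]
#7 0x66→b25/s1 VC-HIT; vc=[13]

VC = [13]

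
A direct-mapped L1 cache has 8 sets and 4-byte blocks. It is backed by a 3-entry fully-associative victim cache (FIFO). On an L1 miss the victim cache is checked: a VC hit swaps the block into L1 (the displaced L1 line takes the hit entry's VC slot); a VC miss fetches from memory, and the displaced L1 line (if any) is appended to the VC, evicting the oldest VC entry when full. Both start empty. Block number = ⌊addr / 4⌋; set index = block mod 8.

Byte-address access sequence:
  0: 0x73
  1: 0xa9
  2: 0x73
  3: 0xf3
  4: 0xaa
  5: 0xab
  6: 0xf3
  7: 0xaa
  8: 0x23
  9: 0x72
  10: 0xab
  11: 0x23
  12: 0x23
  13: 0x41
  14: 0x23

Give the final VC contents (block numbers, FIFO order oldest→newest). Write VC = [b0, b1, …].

VC = [60, 16]

#0 0x73→b28/s4 MISS; vc=[]
#1 0xa9→b42/s2 MISS; vc=[]
#2 0x73→b28/s4 L1-HIT; vc=[]
#3 0xf3→b60/s4 MISS; vc=[28]
#4 0xaa→b42/s2 L1-HIT; vc=[28]
#5 0xab→b42/s2 L1-HIT; vc=[28]
#6 0xf3→b60/s4 L1-HIT; vc=[28]
#7 0xaa→b42/s2 L1-HIT; vc=[28]
#8 0x23→b8/s0 MISS; vc=[28]
#9 0x72→b28/s4 VC-HIT; vc=[60]
#10 0xab→b42/s2 L1-HIT; vc=[60]
#11 0x23→b8/s0 L1-HIT; vc=[60]
#12 0x23→b8/s0 L1-HIT; vc=[60]
#13 0x41→b16/s0 MISS; vc=[60,8]
#14 0x23→b8/s0 VC-HIT; vc=[60,16]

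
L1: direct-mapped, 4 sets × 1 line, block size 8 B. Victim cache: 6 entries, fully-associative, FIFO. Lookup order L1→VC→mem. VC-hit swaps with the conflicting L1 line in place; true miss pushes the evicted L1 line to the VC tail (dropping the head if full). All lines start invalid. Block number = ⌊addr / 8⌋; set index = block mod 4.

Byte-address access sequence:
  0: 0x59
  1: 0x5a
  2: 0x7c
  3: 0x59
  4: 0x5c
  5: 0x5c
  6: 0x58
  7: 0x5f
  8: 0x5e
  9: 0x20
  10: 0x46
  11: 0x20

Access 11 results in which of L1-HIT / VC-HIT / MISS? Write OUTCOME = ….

OUTCOME = VC-HIT

#0 0x59→b11/s3 MISS; vc=[]
#1 0x5a→b11/s3 L1-HIT; vc=[]
#2 0x7c→b15/s3 MISS; vc=[11]
#3 0x59→b11/s3 VC-HIT; vc=[15]
#4 0x5c→b11/s3 L1-HIT; vc=[15]
#5 0x5c→b11/s3 L1-HIT; vc=[15]
#6 0x58→b11/s3 L1-HIT; vc=[15]
#7 0x5f→b11/s3 L1-HIT; vc=[15]
#8 0x5e→b11/s3 L1-HIT; vc=[15]
#9 0x20→b4/s0 MISS; vc=[15]
#10 0x46→b8/s0 MISS; vc=[15,4]
#11 0x20→b4/s0 VC-HIT; vc=[15,8]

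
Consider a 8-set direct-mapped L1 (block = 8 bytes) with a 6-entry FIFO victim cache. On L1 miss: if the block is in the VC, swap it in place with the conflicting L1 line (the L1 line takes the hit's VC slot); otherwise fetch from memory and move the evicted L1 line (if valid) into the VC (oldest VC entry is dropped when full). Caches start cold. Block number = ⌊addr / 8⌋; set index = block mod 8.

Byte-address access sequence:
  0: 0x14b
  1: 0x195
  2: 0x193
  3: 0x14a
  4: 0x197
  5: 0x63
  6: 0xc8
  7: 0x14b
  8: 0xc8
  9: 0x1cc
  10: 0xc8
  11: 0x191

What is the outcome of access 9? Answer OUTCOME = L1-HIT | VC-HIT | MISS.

  [0] addr=0x14b blk=41 s=1: MISS | VC []
  [1] addr=0x195 blk=50 s=2: MISS | VC []
  [2] addr=0x193 blk=50 s=2: L1-HIT | VC []
  [3] addr=0x14a blk=41 s=1: L1-HIT | VC []
  [4] addr=0x197 blk=50 s=2: L1-HIT | VC []
  [5] addr=0x63 blk=12 s=4: MISS | VC []
  [6] addr=0xc8 blk=25 s=1: MISS | VC [41]
  [7] addr=0x14b blk=41 s=1: VC-HIT | VC [25]
  [8] addr=0xc8 blk=25 s=1: VC-HIT | VC [41]
  [9] addr=0x1cc blk=57 s=1: MISS | VC [41, 25]
  [10] addr=0xc8 blk=25 s=1: VC-HIT | VC [41, 57]
  [11] addr=0x191 blk=50 s=2: L1-HIT | VC [41, 57]

OUTCOME = MISS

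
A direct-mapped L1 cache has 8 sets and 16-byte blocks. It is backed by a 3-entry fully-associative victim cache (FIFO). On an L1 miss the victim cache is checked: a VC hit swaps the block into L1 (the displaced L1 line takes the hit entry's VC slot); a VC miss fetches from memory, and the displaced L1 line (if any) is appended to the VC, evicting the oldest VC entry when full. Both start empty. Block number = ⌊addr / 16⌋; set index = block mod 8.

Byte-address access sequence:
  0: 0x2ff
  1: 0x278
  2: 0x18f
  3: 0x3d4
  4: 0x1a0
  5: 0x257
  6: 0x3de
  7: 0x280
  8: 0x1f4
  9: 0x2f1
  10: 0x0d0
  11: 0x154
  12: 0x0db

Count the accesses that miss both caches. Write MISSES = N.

  [0] addr=0x2ff blk=47 s=7: MISS | VC []
  [1] addr=0x278 blk=39 s=7: MISS | VC [47]
  [2] addr=0x18f blk=24 s=0: MISS | VC [47]
  [3] addr=0x3d4 blk=61 s=5: MISS | VC [47]
  [4] addr=0x1a0 blk=26 s=2: MISS | VC [47]
  [5] addr=0x257 blk=37 s=5: MISS | VC [47, 61]
  [6] addr=0x3de blk=61 s=5: VC-HIT | VC [47, 37]
  [7] addr=0x280 blk=40 s=0: MISS | VC [47, 37, 24]
  [8] addr=0x1f4 blk=31 s=7: MISS | VC [37, 24, 39]
  [9] addr=0x2f1 blk=47 s=7: MISS | VC [24, 39, 31]
  [10] addr=0xd0 blk=13 s=5: MISS | VC [39, 31, 61]
  [11] addr=0x154 blk=21 s=5: MISS | VC [31, 61, 13]
  [12] addr=0xdb blk=13 s=5: VC-HIT | VC [31, 61, 21]

MISSES = 11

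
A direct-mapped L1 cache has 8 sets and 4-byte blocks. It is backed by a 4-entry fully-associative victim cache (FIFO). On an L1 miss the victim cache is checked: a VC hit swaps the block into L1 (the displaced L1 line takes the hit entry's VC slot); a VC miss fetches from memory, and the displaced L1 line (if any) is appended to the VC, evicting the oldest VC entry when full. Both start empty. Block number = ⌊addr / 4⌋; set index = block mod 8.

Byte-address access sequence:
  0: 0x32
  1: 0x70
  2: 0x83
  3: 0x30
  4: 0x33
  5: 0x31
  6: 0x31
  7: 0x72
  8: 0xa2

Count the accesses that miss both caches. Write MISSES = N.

  [0] addr=0x32 blk=12 s=4: MISS | VC []
  [1] addr=0x70 blk=28 s=4: MISS | VC [12]
  [2] addr=0x83 blk=32 s=0: MISS | VC [12]
  [3] addr=0x30 blk=12 s=4: VC-HIT | VC [28]
  [4] addr=0x33 blk=12 s=4: L1-HIT | VC [28]
  [5] addr=0x31 blk=12 s=4: L1-HIT | VC [28]
  [6] addr=0x31 blk=12 s=4: L1-HIT | VC [28]
  [7] addr=0x72 blk=28 s=4: VC-HIT | VC [12]
  [8] addr=0xa2 blk=40 s=0: MISS | VC [12, 32]

MISSES = 4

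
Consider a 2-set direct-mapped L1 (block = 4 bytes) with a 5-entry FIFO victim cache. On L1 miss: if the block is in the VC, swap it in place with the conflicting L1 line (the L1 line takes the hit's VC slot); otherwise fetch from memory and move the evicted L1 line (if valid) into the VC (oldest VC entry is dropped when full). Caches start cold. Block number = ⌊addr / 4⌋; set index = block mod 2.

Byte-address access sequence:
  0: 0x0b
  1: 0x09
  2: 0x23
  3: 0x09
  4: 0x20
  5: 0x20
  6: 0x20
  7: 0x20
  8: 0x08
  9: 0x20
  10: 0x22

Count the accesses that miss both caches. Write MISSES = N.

0: 0xb (blk 2, set 0) → MISS  vc=[]
1: 0x9 (blk 2, set 0) → L1-HIT  vc=[]
2: 0x23 (blk 8, set 0) → MISS  vc=[2]
3: 0x9 (blk 2, set 0) → VC-HIT  vc=[8]
4: 0x20 (blk 8, set 0) → VC-HIT  vc=[2]
5: 0x20 (blk 8, set 0) → L1-HIT  vc=[2]
6: 0x20 (blk 8, set 0) → L1-HIT  vc=[2]
7: 0x20 (blk 8, set 0) → L1-HIT  vc=[2]
8: 0x8 (blk 2, set 0) → VC-HIT  vc=[8]
9: 0x20 (blk 8, set 0) → VC-HIT  vc=[2]
10: 0x22 (blk 8, set 0) → L1-HIT  vc=[2]

MISSES = 2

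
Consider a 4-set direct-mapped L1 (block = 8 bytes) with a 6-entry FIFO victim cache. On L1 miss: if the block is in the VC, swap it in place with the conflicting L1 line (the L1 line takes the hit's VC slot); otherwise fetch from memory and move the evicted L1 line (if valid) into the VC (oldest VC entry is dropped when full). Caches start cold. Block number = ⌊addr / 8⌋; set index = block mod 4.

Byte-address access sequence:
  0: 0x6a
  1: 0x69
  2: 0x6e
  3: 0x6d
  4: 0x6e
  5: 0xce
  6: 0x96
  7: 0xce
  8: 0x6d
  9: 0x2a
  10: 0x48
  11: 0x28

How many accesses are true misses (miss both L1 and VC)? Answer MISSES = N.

MISSES = 5

0: 0x6a (blk 13, set 1) → MISS  vc=[]
1: 0x69 (blk 13, set 1) → L1-HIT  vc=[]
2: 0x6e (blk 13, set 1) → L1-HIT  vc=[]
3: 0x6d (blk 13, set 1) → L1-HIT  vc=[]
4: 0x6e (blk 13, set 1) → L1-HIT  vc=[]
5: 0xce (blk 25, set 1) → MISS  vc=[13]
6: 0x96 (blk 18, set 2) → MISS  vc=[13]
7: 0xce (blk 25, set 1) → L1-HIT  vc=[13]
8: 0x6d (blk 13, set 1) → VC-HIT  vc=[25]
9: 0x2a (blk 5, set 1) → MISS  vc=[25, 13]
10: 0x48 (blk 9, set 1) → MISS  vc=[25, 13, 5]
11: 0x28 (blk 5, set 1) → VC-HIT  vc=[25, 13, 9]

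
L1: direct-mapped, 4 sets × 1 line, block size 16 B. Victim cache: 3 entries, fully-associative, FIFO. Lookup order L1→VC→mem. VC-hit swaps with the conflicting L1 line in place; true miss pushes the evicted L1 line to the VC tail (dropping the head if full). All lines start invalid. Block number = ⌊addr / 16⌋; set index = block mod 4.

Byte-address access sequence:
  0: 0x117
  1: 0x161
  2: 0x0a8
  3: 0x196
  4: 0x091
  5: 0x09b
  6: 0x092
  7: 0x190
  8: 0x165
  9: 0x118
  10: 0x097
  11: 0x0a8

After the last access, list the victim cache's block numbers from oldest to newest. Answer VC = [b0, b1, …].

  [0] addr=0x117 blk=17 s=1: MISS | VC []
  [1] addr=0x161 blk=22 s=2: MISS | VC []
  [2] addr=0xa8 blk=10 s=2: MISS | VC [22]
  [3] addr=0x196 blk=25 s=1: MISS | VC [22, 17]
  [4] addr=0x91 blk=9 s=1: MISS | VC [22, 17, 25]
  [5] addr=0x9b blk=9 s=1: L1-HIT | VC [22, 17, 25]
  [6] addr=0x92 blk=9 s=1: L1-HIT | VC [22, 17, 25]
  [7] addr=0x190 blk=25 s=1: VC-HIT | VC [22, 17, 9]
  [8] addr=0x165 blk=22 s=2: VC-HIT | VC [10, 17, 9]
  [9] addr=0x118 blk=17 s=1: VC-HIT | VC [10, 25, 9]
  [10] addr=0x97 blk=9 s=1: VC-HIT | VC [10, 25, 17]
  [11] addr=0xa8 blk=10 s=2: VC-HIT | VC [22, 25, 17]

VC = [22, 25, 17]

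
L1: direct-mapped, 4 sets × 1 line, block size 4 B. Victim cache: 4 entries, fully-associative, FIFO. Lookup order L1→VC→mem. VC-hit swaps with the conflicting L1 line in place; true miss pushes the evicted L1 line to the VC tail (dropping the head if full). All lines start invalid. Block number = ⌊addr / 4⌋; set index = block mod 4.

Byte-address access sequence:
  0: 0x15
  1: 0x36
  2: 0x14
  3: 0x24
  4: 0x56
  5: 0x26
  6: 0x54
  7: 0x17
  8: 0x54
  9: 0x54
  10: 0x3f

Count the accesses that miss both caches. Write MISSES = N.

#0 0x15→b5/s1 MISS; vc=[]
#1 0x36→b13/s1 MISS; vc=[5]
#2 0x14→b5/s1 VC-HIT; vc=[13]
#3 0x24→b9/s1 MISS; vc=[13,5]
#4 0x56→b21/s1 MISS; vc=[13,5,9]
#5 0x26→b9/s1 VC-HIT; vc=[13,5,21]
#6 0x54→b21/s1 VC-HIT; vc=[13,5,9]
#7 0x17→b5/s1 VC-HIT; vc=[13,21,9]
#8 0x54→b21/s1 VC-HIT; vc=[13,5,9]
#9 0x54→b21/s1 L1-HIT; vc=[13,5,9]
#10 0x3f→b15/s3 MISS; vc=[13,5,9]

MISSES = 5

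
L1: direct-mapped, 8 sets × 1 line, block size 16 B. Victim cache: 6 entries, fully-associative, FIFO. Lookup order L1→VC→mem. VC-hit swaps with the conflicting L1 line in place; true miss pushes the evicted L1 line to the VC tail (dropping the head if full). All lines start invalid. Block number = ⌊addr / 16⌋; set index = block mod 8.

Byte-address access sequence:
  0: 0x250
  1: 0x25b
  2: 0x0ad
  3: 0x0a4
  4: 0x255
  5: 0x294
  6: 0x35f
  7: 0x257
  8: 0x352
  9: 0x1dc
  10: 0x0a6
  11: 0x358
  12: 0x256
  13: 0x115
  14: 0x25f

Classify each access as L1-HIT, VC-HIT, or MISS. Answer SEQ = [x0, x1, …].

SEQ = [MISS, L1-HIT, MISS, L1-HIT, L1-HIT, MISS, MISS, VC-HIT, VC-HIT, MISS, L1-HIT, VC-HIT, VC-HIT, MISS, L1-HIT]

#0 0x250→b37/s5 MISS; vc=[]
#1 0x25b→b37/s5 L1-HIT; vc=[]
#2 0xad→b10/s2 MISS; vc=[]
#3 0xa4→b10/s2 L1-HIT; vc=[]
#4 0x255→b37/s5 L1-HIT; vc=[]
#5 0x294→b41/s1 MISS; vc=[]
#6 0x35f→b53/s5 MISS; vc=[37]
#7 0x257→b37/s5 VC-HIT; vc=[53]
#8 0x352→b53/s5 VC-HIT; vc=[37]
#9 0x1dc→b29/s5 MISS; vc=[37,53]
#10 0xa6→b10/s2 L1-HIT; vc=[37,53]
#11 0x358→b53/s5 VC-HIT; vc=[37,29]
#12 0x256→b37/s5 VC-HIT; vc=[53,29]
#13 0x115→b17/s1 MISS; vc=[53,29,41]
#14 0x25f→b37/s5 L1-HIT; vc=[53,29,41]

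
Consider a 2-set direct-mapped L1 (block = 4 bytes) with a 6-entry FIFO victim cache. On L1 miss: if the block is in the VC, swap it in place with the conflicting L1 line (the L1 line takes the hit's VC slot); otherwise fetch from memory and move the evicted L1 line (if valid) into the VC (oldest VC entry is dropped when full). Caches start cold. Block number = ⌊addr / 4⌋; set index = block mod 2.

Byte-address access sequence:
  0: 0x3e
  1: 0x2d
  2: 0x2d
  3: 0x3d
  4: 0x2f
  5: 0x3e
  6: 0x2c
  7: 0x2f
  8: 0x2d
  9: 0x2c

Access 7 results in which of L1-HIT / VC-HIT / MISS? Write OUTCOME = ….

0: 0x3e (blk 15, set 1) → MISS  vc=[]
1: 0x2d (blk 11, set 1) → MISS  vc=[15]
2: 0x2d (blk 11, set 1) → L1-HIT  vc=[15]
3: 0x3d (blk 15, set 1) → VC-HIT  vc=[11]
4: 0x2f (blk 11, set 1) → VC-HIT  vc=[15]
5: 0x3e (blk 15, set 1) → VC-HIT  vc=[11]
6: 0x2c (blk 11, set 1) → VC-HIT  vc=[15]
7: 0x2f (blk 11, set 1) → L1-HIT  vc=[15]
8: 0x2d (blk 11, set 1) → L1-HIT  vc=[15]
9: 0x2c (blk 11, set 1) → L1-HIT  vc=[15]

OUTCOME = L1-HIT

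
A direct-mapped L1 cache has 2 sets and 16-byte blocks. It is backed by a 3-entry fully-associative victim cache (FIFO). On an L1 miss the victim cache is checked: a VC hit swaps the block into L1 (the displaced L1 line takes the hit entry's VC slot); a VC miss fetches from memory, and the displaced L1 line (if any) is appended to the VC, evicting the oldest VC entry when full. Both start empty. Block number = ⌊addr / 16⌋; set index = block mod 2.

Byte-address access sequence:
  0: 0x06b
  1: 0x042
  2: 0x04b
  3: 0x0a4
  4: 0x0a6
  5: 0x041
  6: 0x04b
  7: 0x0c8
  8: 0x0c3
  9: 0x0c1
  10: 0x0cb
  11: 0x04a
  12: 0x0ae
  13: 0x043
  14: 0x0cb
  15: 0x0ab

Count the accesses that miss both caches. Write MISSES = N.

MISSES = 4

0: 0x6b (blk 6, set 0) → MISS  vc=[]
1: 0x42 (blk 4, set 0) → MISS  vc=[6]
2: 0x4b (blk 4, set 0) → L1-HIT  vc=[6]
3: 0xa4 (blk 10, set 0) → MISS  vc=[6, 4]
4: 0xa6 (blk 10, set 0) → L1-HIT  vc=[6, 4]
5: 0x41 (blk 4, set 0) → VC-HIT  vc=[6, 10]
6: 0x4b (blk 4, set 0) → L1-HIT  vc=[6, 10]
7: 0xc8 (blk 12, set 0) → MISS  vc=[6, 10, 4]
8: 0xc3 (blk 12, set 0) → L1-HIT  vc=[6, 10, 4]
9: 0xc1 (blk 12, set 0) → L1-HIT  vc=[6, 10, 4]
10: 0xcb (blk 12, set 0) → L1-HIT  vc=[6, 10, 4]
11: 0x4a (blk 4, set 0) → VC-HIT  vc=[6, 10, 12]
12: 0xae (blk 10, set 0) → VC-HIT  vc=[6, 4, 12]
13: 0x43 (blk 4, set 0) → VC-HIT  vc=[6, 10, 12]
14: 0xcb (blk 12, set 0) → VC-HIT  vc=[6, 10, 4]
15: 0xab (blk 10, set 0) → VC-HIT  vc=[6, 12, 4]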